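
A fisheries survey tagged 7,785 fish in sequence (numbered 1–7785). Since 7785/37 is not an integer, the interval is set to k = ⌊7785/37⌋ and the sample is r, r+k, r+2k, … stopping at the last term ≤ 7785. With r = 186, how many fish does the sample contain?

k = ⌊7785/37⌋ = 210
Achieved size = ⌊(7785 − 186)/210⌋ + 1 = ⌊7599/210⌋ + 1 = 36 + 1 = 37
(last selection: 186 + 36×210 = 7746 ≤ 7785; next would be 7956 > 7785)

37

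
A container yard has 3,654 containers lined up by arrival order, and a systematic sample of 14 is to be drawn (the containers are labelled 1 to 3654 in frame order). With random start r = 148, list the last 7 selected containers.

k = N/n = 3654/14 = 261
8th selection = 148 + 7×261 = 1975
9th: 1975 + 261 = 2236
10th: 2236 + 261 = 2497
11th: 2497 + 261 = 2758
12th: 2758 + 261 = 3019
13th: 3019 + 261 = 3280
14th: 3280 + 261 = 3541

1975, 2236, 2497, 2758, 3019, 3280, 3541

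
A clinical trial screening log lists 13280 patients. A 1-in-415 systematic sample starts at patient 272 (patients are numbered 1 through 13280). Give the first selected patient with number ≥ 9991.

k = 415
Steps past start: ⌈(9991 − 272)/415⌉ = ⌈9719/415⌉ = 24
Selected patient: 272 + 24×415 = 10232

10232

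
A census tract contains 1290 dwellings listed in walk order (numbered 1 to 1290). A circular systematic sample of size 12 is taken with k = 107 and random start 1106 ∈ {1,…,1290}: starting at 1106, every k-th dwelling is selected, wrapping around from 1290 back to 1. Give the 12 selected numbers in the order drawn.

Selection 1: 1106
Selection 2: 1106 + 107 = 1213
Selection 3: 1213 + 107 = 1320 → 1320 − 1290 = 30
Selection 4: 30 + 107 = 137
Selection 5: 137 + 107 = 244
Selection 6: 244 + 107 = 351
Selection 7: 351 + 107 = 458
Selection 8: 458 + 107 = 565
Selection 9: 565 + 107 = 672
Selection 10: 672 + 107 = 779
Selection 11: 779 + 107 = 886
Selection 12: 886 + 107 = 993

1106, 1213, 30, 137, 244, 351, 458, 565, 672, 779, 886, 993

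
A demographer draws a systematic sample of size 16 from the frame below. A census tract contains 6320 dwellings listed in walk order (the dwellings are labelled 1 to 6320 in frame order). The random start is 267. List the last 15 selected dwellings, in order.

k = N/n = 6320/16 = 395
2nd selection = 267 + 1×395 = 662
3rd: 662 + 395 = 1057
4th: 1057 + 395 = 1452
5th: 1452 + 395 = 1847
6th: 1847 + 395 = 2242
7th: 2242 + 395 = 2637
8th: 2637 + 395 = 3032
9th: 3032 + 395 = 3427
10th: 3427 + 395 = 3822
11th: 3822 + 395 = 4217
12th: 4217 + 395 = 4612
13th: 4612 + 395 = 5007
14th: 5007 + 395 = 5402
15th: 5402 + 395 = 5797
16th: 5797 + 395 = 6192

662, 1057, 1452, 1847, 2242, 2637, 3032, 3427, 3822, 4217, 4612, 5007, 5402, 5797, 6192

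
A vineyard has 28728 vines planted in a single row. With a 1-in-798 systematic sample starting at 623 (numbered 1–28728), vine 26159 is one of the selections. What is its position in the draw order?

k = 798
position = (26159 − 623)/798 + 1 = 25536/798 + 1 = 32 + 1 = 33

33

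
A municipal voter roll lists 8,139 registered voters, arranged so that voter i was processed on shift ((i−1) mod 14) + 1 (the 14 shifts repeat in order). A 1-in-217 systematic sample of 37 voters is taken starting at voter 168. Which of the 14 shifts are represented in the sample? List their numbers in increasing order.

7, 14

Consecutive selections differ by k = 217, so their shift numbers differ by 217 mod 14 = 7.
gcd(217, 14) = 7, so the sample visits 14/7 = 2 distinct residues mod 14.
Start 168 is shift 14; the shifts hit are 7, 14.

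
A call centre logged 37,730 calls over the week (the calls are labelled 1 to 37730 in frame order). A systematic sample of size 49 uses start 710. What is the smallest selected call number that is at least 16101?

16110

k = 37730/49 = 770
Steps past start: ⌈(16101 − 710)/770⌉ = ⌈15391/770⌉ = 20
Selected call: 710 + 20×770 = 16110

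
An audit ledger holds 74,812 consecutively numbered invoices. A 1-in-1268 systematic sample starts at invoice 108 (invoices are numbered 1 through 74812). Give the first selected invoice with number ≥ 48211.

k = 1268
Steps past start: ⌈(48211 − 108)/1268⌉ = ⌈48103/1268⌉ = 38
Selected invoice: 108 + 38×1268 = 48292

48292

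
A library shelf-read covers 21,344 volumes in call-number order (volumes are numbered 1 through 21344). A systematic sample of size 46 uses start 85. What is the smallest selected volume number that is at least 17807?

k = 21344/46 = 464
Steps past start: ⌈(17807 − 85)/464⌉ = ⌈17722/464⌉ = 39
Selected volume: 85 + 39×464 = 18181

18181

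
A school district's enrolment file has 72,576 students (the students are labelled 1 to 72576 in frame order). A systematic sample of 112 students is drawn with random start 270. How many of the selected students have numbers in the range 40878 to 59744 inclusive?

k = 72576/112 = 648
First selection ≥ 40878: 270 + ⌈(40878−270)/648⌉·648 = 270 + 63×648 = 41094
Last selection ≤ 59744: 270 + ⌊(59744−270)/648⌋·648 = 270 + 91×648 = 59238
Count = 91 − 63 + 1 = 29

29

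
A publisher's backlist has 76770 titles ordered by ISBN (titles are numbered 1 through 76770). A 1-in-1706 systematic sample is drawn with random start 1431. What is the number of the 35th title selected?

k = 1706
35th selection = r + (35−1)·k = 1431 + 34×1706 = 1431 + 58004 = 59435

59435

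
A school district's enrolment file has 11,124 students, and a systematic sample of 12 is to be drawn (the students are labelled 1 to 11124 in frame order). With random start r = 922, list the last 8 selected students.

4630, 5557, 6484, 7411, 8338, 9265, 10192, 11119

k = N/n = 11124/12 = 927
5th selection = 922 + 4×927 = 4630
6th: 4630 + 927 = 5557
7th: 5557 + 927 = 6484
8th: 6484 + 927 = 7411
9th: 7411 + 927 = 8338
10th: 8338 + 927 = 9265
11th: 9265 + 927 = 10192
12th: 10192 + 927 = 11119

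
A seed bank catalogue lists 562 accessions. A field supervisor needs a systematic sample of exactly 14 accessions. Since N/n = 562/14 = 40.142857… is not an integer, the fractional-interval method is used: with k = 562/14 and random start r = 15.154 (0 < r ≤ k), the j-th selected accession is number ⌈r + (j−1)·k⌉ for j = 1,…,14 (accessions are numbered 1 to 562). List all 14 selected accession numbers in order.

16, 56, 96, 136, 176, 216, 257, 297, 337, 377, 417, 457, 497, 538

j=1: r + 0k = 15.154 → ⌈·⌉ = 16
j=2: r + 1k = 55.296857… → ⌈·⌉ = 56
j=3: r + 2k = 95.439714… → ⌈·⌉ = 96
j=4: r + 3k = 135.582571… → ⌈·⌉ = 136
j=5: r + 4k = 175.725428… → ⌈·⌉ = 176
j=6: r + 5k = 215.868285… → ⌈·⌉ = 216
j=7: r + 6k = 256.011142… → ⌈·⌉ = 257
j=8: r + 7k = 296.154 → ⌈·⌉ = 297
j=9: r + 8k = 336.296857… → ⌈·⌉ = 337
j=10: r + 9k = 376.439714… → ⌈·⌉ = 377
j=11: r + 10k = 416.582571… → ⌈·⌉ = 417
j=12: r + 11k = 456.725428… → ⌈·⌉ = 457
j=13: r + 12k = 496.868285… → ⌈·⌉ = 497
j=14: r + 13k = 537.011142… → ⌈·⌉ = 538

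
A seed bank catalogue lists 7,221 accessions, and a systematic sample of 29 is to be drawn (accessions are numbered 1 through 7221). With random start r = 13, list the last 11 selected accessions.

4495, 4744, 4993, 5242, 5491, 5740, 5989, 6238, 6487, 6736, 6985

k = N/n = 7221/29 = 249
19th selection = 13 + 18×249 = 4495
20th: 4495 + 249 = 4744
21st: 4744 + 249 = 4993
22nd: 4993 + 249 = 5242
23rd: 5242 + 249 = 5491
24th: 5491 + 249 = 5740
25th: 5740 + 249 = 5989
26th: 5989 + 249 = 6238
27th: 6238 + 249 = 6487
28th: 6487 + 249 = 6736
29th: 6736 + 249 = 6985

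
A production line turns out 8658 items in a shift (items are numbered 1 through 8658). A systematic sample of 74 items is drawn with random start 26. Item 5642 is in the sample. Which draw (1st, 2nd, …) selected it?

k = 8658/74 = 117
position = (5642 − 26)/117 + 1 = 5616/117 + 1 = 48 + 1 = 49

49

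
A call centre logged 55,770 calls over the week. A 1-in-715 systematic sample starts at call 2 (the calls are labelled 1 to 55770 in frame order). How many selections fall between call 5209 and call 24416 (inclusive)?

27

k = 715
First selection ≥ 5209: 2 + ⌈(5209−2)/715⌉·715 = 2 + 8×715 = 5722
Last selection ≤ 24416: 2 + ⌊(24416−2)/715⌋·715 = 2 + 34×715 = 24312
Count = 34 − 8 + 1 = 27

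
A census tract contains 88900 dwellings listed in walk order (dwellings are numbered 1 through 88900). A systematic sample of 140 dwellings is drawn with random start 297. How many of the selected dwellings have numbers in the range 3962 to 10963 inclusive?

11

k = 88900/140 = 635
First selection ≥ 3962: 297 + ⌈(3962−297)/635⌉·635 = 297 + 6×635 = 4107
Last selection ≤ 10963: 297 + ⌊(10963−297)/635⌋·635 = 297 + 16×635 = 10457
Count = 16 − 6 + 1 = 11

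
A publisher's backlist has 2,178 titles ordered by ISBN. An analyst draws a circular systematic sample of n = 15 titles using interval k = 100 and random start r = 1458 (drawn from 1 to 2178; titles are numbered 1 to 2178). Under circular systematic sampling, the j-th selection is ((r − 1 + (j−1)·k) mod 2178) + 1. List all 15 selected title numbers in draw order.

Selection 1: 1458
Selection 2: 1458 + 100 = 1558
Selection 3: 1558 + 100 = 1658
Selection 4: 1658 + 100 = 1758
Selection 5: 1758 + 100 = 1858
Selection 6: 1858 + 100 = 1958
Selection 7: 1958 + 100 = 2058
Selection 8: 2058 + 100 = 2158
Selection 9: 2158 + 100 = 2258 → 2258 − 2178 = 80
Selection 10: 80 + 100 = 180
Selection 11: 180 + 100 = 280
Selection 12: 280 + 100 = 380
Selection 13: 380 + 100 = 480
Selection 14: 480 + 100 = 580
Selection 15: 580 + 100 = 680

1458, 1558, 1658, 1758, 1858, 1958, 2058, 2158, 80, 180, 280, 380, 480, 580, 680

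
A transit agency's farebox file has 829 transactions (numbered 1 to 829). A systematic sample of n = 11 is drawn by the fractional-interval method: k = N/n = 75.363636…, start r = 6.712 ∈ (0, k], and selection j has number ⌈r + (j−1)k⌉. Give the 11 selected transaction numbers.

7, 83, 158, 233, 309, 384, 459, 535, 610, 685, 761

j=1: r + 0k = 6.712 → ⌈·⌉ = 7
j=2: r + 1k = 82.075636… → ⌈·⌉ = 83
j=3: r + 2k = 157.439272… → ⌈·⌉ = 158
j=4: r + 3k = 232.802909… → ⌈·⌉ = 233
j=5: r + 4k = 308.166545… → ⌈·⌉ = 309
j=6: r + 5k = 383.530181… → ⌈·⌉ = 384
j=7: r + 6k = 458.893818… → ⌈·⌉ = 459
j=8: r + 7k = 534.257454… → ⌈·⌉ = 535
j=9: r + 8k = 609.621090… → ⌈·⌉ = 610
j=10: r + 9k = 684.984727… → ⌈·⌉ = 685
j=11: r + 10k = 760.348363… → ⌈·⌉ = 761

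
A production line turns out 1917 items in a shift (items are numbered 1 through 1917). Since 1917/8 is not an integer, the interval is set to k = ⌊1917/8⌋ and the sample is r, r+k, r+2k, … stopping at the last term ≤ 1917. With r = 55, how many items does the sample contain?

8

k = ⌊1917/8⌋ = 239
Achieved size = ⌊(1917 − 55)/239⌋ + 1 = ⌊1862/239⌋ + 1 = 7 + 1 = 8
(last selection: 55 + 7×239 = 1728 ≤ 1917; next would be 1967 > 1917)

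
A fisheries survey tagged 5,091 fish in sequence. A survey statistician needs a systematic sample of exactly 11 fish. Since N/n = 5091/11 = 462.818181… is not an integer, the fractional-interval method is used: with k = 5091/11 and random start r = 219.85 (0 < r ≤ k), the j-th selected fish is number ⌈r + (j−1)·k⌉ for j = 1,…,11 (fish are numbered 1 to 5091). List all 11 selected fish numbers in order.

j=1: r + 0k = 219.85 → ⌈·⌉ = 220
j=2: r + 1k = 682.668181… → ⌈·⌉ = 683
j=3: r + 2k = 1145.486363… → ⌈·⌉ = 1146
j=4: r + 3k = 1608.304545… → ⌈·⌉ = 1609
j=5: r + 4k = 2071.122727… → ⌈·⌉ = 2072
j=6: r + 5k = 2533.940909… → ⌈·⌉ = 2534
j=7: r + 6k = 2996.759090… → ⌈·⌉ = 2997
j=8: r + 7k = 3459.577272… → ⌈·⌉ = 3460
j=9: r + 8k = 3922.395454… → ⌈·⌉ = 3923
j=10: r + 9k = 4385.213636… → ⌈·⌉ = 4386
j=11: r + 10k = 4848.031818… → ⌈·⌉ = 4849

220, 683, 1146, 1609, 2072, 2534, 2997, 3460, 3923, 4386, 4849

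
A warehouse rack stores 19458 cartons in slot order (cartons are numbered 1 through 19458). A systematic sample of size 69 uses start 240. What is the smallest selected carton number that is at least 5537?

5598

k = 19458/69 = 282
Steps past start: ⌈(5537 − 240)/282⌉ = ⌈5297/282⌉ = 19
Selected carton: 240 + 19×282 = 5598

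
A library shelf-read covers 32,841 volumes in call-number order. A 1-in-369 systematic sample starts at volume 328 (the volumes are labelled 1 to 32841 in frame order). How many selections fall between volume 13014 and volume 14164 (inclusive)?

k = 369
First selection ≥ 13014: 328 + ⌈(13014−328)/369⌉·369 = 328 + 35×369 = 13243
Last selection ≤ 14164: 328 + ⌊(14164−328)/369⌋·369 = 328 + 37×369 = 13981
Count = 37 − 35 + 1 = 3

3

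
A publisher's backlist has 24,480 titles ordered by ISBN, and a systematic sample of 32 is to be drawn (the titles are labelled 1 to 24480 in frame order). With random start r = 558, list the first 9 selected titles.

k = N/n = 24480/32 = 765
title 1: 558
title 2: 558 + 765 = 1323
title 3: 1323 + 765 = 2088
title 4: 2088 + 765 = 2853
title 5: 2853 + 765 = 3618
title 6: 3618 + 765 = 4383
title 7: 4383 + 765 = 5148
title 8: 5148 + 765 = 5913
title 9: 5913 + 765 = 6678

558, 1323, 2088, 2853, 3618, 4383, 5148, 5913, 6678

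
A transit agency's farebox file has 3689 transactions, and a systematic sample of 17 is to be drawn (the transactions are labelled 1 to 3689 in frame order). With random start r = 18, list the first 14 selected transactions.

18, 235, 452, 669, 886, 1103, 1320, 1537, 1754, 1971, 2188, 2405, 2622, 2839

k = N/n = 3689/17 = 217
transaction 1: 18
transaction 2: 18 + 217 = 235
transaction 3: 235 + 217 = 452
transaction 4: 452 + 217 = 669
transaction 5: 669 + 217 = 886
transaction 6: 886 + 217 = 1103
transaction 7: 1103 + 217 = 1320
transaction 8: 1320 + 217 = 1537
transaction 9: 1537 + 217 = 1754
transaction 10: 1754 + 217 = 1971
transaction 11: 1971 + 217 = 2188
transaction 12: 2188 + 217 = 2405
transaction 13: 2405 + 217 = 2622
transaction 14: 2622 + 217 = 2839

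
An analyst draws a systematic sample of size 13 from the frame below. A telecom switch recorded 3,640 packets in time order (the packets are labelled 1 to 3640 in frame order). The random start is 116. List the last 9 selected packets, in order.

1236, 1516, 1796, 2076, 2356, 2636, 2916, 3196, 3476

k = N/n = 3640/13 = 280
5th selection = 116 + 4×280 = 1236
6th: 1236 + 280 = 1516
7th: 1516 + 280 = 1796
8th: 1796 + 280 = 2076
9th: 2076 + 280 = 2356
10th: 2356 + 280 = 2636
11th: 2636 + 280 = 2916
12th: 2916 + 280 = 3196
13th: 3196 + 280 = 3476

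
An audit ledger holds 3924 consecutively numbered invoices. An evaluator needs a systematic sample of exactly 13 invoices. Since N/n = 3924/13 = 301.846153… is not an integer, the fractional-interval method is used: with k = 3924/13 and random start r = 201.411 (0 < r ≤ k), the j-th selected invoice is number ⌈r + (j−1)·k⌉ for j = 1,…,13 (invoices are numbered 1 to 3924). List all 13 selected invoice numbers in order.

j=1: r + 0k = 201.411 → ⌈·⌉ = 202
j=2: r + 1k = 503.257153… → ⌈·⌉ = 504
j=3: r + 2k = 805.103307… → ⌈·⌉ = 806
j=4: r + 3k = 1106.949461… → ⌈·⌉ = 1107
j=5: r + 4k = 1408.795615… → ⌈·⌉ = 1409
j=6: r + 5k = 1710.641769… → ⌈·⌉ = 1711
j=7: r + 6k = 2012.487923… → ⌈·⌉ = 2013
j=8: r + 7k = 2314.334076… → ⌈·⌉ = 2315
j=9: r + 8k = 2616.180230… → ⌈·⌉ = 2617
j=10: r + 9k = 2918.026384… → ⌈·⌉ = 2919
j=11: r + 10k = 3219.872538… → ⌈·⌉ = 3220
j=12: r + 11k = 3521.718692… → ⌈·⌉ = 3522
j=13: r + 12k = 3823.564846… → ⌈·⌉ = 3824

202, 504, 806, 1107, 1409, 1711, 2013, 2315, 2617, 2919, 3220, 3522, 3824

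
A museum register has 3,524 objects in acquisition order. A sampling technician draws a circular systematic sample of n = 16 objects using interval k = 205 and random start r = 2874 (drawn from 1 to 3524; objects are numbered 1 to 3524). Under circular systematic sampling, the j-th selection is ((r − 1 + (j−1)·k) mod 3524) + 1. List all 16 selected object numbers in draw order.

2874, 3079, 3284, 3489, 170, 375, 580, 785, 990, 1195, 1400, 1605, 1810, 2015, 2220, 2425

Selection 1: 2874
Selection 2: 2874 + 205 = 3079
Selection 3: 3079 + 205 = 3284
Selection 4: 3284 + 205 = 3489
Selection 5: 3489 + 205 = 3694 → 3694 − 3524 = 170
Selection 6: 170 + 205 = 375
Selection 7: 375 + 205 = 580
Selection 8: 580 + 205 = 785
Selection 9: 785 + 205 = 990
Selection 10: 990 + 205 = 1195
Selection 11: 1195 + 205 = 1400
Selection 12: 1400 + 205 = 1605
Selection 13: 1605 + 205 = 1810
Selection 14: 1810 + 205 = 2015
Selection 15: 2015 + 205 = 2220
Selection 16: 2220 + 205 = 2425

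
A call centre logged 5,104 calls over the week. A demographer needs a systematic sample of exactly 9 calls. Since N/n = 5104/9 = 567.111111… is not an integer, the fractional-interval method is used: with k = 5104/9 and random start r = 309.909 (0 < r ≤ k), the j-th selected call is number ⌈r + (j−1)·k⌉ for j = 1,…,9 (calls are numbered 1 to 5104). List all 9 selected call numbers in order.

310, 878, 1445, 2012, 2579, 3146, 3713, 4280, 4847

j=1: r + 0k = 309.909 → ⌈·⌉ = 310
j=2: r + 1k = 877.020111… → ⌈·⌉ = 878
j=3: r + 2k = 1444.131222… → ⌈·⌉ = 1445
j=4: r + 3k = 2011.242333… → ⌈·⌉ = 2012
j=5: r + 4k = 2578.353444… → ⌈·⌉ = 2579
j=6: r + 5k = 3145.464555… → ⌈·⌉ = 3146
j=7: r + 6k = 3712.575666… → ⌈·⌉ = 3713
j=8: r + 7k = 4279.686777… → ⌈·⌉ = 4280
j=9: r + 8k = 4846.797888… → ⌈·⌉ = 4847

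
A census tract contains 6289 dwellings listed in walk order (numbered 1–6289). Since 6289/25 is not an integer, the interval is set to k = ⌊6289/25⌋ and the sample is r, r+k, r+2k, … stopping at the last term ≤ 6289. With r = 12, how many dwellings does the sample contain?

26

k = ⌊6289/25⌋ = 251
Achieved size = ⌊(6289 − 12)/251⌋ + 1 = ⌊6277/251⌋ + 1 = 25 + 1 = 26
(last selection: 12 + 25×251 = 6287 ≤ 6289; next would be 6538 > 6289)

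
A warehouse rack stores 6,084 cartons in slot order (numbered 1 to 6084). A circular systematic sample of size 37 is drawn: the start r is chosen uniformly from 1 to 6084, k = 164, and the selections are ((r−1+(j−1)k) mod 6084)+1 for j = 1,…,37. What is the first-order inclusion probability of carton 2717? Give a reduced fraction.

37/6084

For each position j, as r ranges over 1…6084 the j-th selection hits every carton exactly once, so carton 2717 is selected for exactly 37 of the 6084 starts.
Inclusion probability = 37/6084.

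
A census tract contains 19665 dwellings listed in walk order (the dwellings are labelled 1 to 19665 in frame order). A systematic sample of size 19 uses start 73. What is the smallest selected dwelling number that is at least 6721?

k = 19665/19 = 1035
Steps past start: ⌈(6721 − 73)/1035⌉ = ⌈6648/1035⌉ = 7
Selected dwelling: 73 + 7×1035 = 7318

7318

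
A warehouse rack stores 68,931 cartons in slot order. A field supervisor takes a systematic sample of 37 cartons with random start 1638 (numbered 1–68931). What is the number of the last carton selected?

k = 68931/37 = 1863
37th selection = r + (37−1)·k = 1638 + 36×1863 = 1638 + 67068 = 68706

68706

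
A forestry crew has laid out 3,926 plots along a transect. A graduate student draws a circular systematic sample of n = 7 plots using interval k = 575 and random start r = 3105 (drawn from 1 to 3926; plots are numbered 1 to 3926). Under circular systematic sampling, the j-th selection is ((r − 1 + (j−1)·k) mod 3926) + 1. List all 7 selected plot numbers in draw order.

3105, 3680, 329, 904, 1479, 2054, 2629

Selection 1: 3105
Selection 2: 3105 + 575 = 3680
Selection 3: 3680 + 575 = 4255 → 4255 − 3926 = 329
Selection 4: 329 + 575 = 904
Selection 5: 904 + 575 = 1479
Selection 6: 1479 + 575 = 2054
Selection 7: 2054 + 575 = 2629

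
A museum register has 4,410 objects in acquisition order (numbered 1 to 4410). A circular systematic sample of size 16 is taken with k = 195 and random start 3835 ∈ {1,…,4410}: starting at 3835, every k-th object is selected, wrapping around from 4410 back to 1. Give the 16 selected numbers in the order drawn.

3835, 4030, 4225, 10, 205, 400, 595, 790, 985, 1180, 1375, 1570, 1765, 1960, 2155, 2350

Selection 1: 3835
Selection 2: 3835 + 195 = 4030
Selection 3: 4030 + 195 = 4225
Selection 4: 4225 + 195 = 4420 → 4420 − 4410 = 10
Selection 5: 10 + 195 = 205
Selection 6: 205 + 195 = 400
Selection 7: 400 + 195 = 595
Selection 8: 595 + 195 = 790
Selection 9: 790 + 195 = 985
Selection 10: 985 + 195 = 1180
Selection 11: 1180 + 195 = 1375
Selection 12: 1375 + 195 = 1570
Selection 13: 1570 + 195 = 1765
Selection 14: 1765 + 195 = 1960
Selection 15: 1960 + 195 = 2155
Selection 16: 2155 + 195 = 2350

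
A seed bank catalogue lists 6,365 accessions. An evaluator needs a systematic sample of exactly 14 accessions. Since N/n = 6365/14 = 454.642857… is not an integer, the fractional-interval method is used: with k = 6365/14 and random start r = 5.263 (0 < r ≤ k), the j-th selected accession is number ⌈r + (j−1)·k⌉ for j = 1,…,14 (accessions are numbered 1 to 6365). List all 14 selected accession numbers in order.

6, 460, 915, 1370, 1824, 2279, 2734, 3188, 3643, 4098, 4552, 5007, 5461, 5916

j=1: r + 0k = 5.263 → ⌈·⌉ = 6
j=2: r + 1k = 459.905857… → ⌈·⌉ = 460
j=3: r + 2k = 914.548714… → ⌈·⌉ = 915
j=4: r + 3k = 1369.191571… → ⌈·⌉ = 1370
j=5: r + 4k = 1823.834428… → ⌈·⌉ = 1824
j=6: r + 5k = 2278.477285… → ⌈·⌉ = 2279
j=7: r + 6k = 2733.120142… → ⌈·⌉ = 2734
j=8: r + 7k = 3187.763 → ⌈·⌉ = 3188
j=9: r + 8k = 3642.405857… → ⌈·⌉ = 3643
j=10: r + 9k = 4097.048714… → ⌈·⌉ = 4098
j=11: r + 10k = 4551.691571… → ⌈·⌉ = 4552
j=12: r + 11k = 5006.334428… → ⌈·⌉ = 5007
j=13: r + 12k = 5460.977285… → ⌈·⌉ = 5461
j=14: r + 13k = 5915.620142… → ⌈·⌉ = 5916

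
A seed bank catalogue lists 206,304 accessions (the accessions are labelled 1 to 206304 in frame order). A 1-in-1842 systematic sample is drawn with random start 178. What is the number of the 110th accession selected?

k = 1842
110th selection = r + (110−1)·k = 178 + 109×1842 = 178 + 200778 = 200956

200956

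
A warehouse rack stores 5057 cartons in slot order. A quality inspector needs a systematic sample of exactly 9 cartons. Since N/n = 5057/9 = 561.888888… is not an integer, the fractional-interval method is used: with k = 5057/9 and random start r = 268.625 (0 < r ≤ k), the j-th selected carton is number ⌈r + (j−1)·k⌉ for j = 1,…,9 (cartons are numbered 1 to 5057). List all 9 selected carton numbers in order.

j=1: r + 0k = 268.625 → ⌈·⌉ = 269
j=2: r + 1k = 830.513888… → ⌈·⌉ = 831
j=3: r + 2k = 1392.402777… → ⌈·⌉ = 1393
j=4: r + 3k = 1954.291666… → ⌈·⌉ = 1955
j=5: r + 4k = 2516.180555… → ⌈·⌉ = 2517
j=6: r + 5k = 3078.069444… → ⌈·⌉ = 3079
j=7: r + 6k = 3639.958333… → ⌈·⌉ = 3640
j=8: r + 7k = 4201.847222… → ⌈·⌉ = 4202
j=9: r + 8k = 4763.736111… → ⌈·⌉ = 4764

269, 831, 1393, 1955, 2517, 3079, 3640, 4202, 4764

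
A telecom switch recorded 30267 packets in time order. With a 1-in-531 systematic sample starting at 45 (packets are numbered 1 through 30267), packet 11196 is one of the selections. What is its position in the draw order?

22

k = 531
position = (11196 − 45)/531 + 1 = 11151/531 + 1 = 21 + 1 = 22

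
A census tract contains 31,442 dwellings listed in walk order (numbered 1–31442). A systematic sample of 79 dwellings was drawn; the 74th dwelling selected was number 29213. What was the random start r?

k = 31442/79 = 398
r = 29213 − (74−1)×398 = 29213 − 29054 = 159

159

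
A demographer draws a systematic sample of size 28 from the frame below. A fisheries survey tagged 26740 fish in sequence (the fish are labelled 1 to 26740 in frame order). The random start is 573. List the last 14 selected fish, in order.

k = N/n = 26740/28 = 955
15th selection = 573 + 14×955 = 13943
16th: 13943 + 955 = 14898
17th: 14898 + 955 = 15853
18th: 15853 + 955 = 16808
19th: 16808 + 955 = 17763
20th: 17763 + 955 = 18718
21st: 18718 + 955 = 19673
22nd: 19673 + 955 = 20628
23rd: 20628 + 955 = 21583
24th: 21583 + 955 = 22538
25th: 22538 + 955 = 23493
26th: 23493 + 955 = 24448
27th: 24448 + 955 = 25403
28th: 25403 + 955 = 26358

13943, 14898, 15853, 16808, 17763, 18718, 19673, 20628, 21583, 22538, 23493, 24448, 25403, 26358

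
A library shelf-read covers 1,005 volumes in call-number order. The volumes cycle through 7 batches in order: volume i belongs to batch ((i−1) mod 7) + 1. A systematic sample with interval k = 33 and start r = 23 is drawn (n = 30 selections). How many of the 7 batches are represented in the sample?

7

Consecutive selections differ by k = 33, so their batch numbers differ by 33 mod 7 = 5.
gcd(33, 7) = 1, so the sample visits 7/1 = 7 distinct residues mod 7.
Start 23 is batch 2; the batches hit are 1, 2, 3, 4, 5, 6, 7.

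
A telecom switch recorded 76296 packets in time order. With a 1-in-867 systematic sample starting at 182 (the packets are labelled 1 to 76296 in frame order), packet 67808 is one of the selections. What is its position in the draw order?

79

k = 867
position = (67808 − 182)/867 + 1 = 67626/867 + 1 = 78 + 1 = 79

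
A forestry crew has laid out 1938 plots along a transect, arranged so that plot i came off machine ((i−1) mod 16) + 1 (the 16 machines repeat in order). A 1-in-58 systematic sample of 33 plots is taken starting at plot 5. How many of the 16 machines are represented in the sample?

Consecutive selections differ by k = 58, so their machine numbers differ by 58 mod 16 = 10.
gcd(58, 16) = 2, so the sample visits 16/2 = 8 distinct residues mod 16.
Start 5 is machine 5; the machines hit are 1, 3, 5, 7, 9, 11, 13, 15.

8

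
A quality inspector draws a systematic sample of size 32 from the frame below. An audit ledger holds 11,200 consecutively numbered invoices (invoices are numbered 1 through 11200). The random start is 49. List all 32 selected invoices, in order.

49, 399, 749, 1099, 1449, 1799, 2149, 2499, 2849, 3199, 3549, 3899, 4249, 4599, 4949, 5299, 5649, 5999, 6349, 6699, 7049, 7399, 7749, 8099, 8449, 8799, 9149, 9499, 9849, 10199, 10549, 10899

k = N/n = 11200/32 = 350
invoice 1: 49
invoice 2: 49 + 350 = 399
invoice 3: 399 + 350 = 749
invoice 4: 749 + 350 = 1099
invoice 5: 1099 + 350 = 1449
invoice 6: 1449 + 350 = 1799
invoice 7: 1799 + 350 = 2149
invoice 8: 2149 + 350 = 2499
invoice 9: 2499 + 350 = 2849
invoice 10: 2849 + 350 = 3199
invoice 11: 3199 + 350 = 3549
invoice 12: 3549 + 350 = 3899
invoice 13: 3899 + 350 = 4249
invoice 14: 4249 + 350 = 4599
invoice 15: 4599 + 350 = 4949
invoice 16: 4949 + 350 = 5299
invoice 17: 5299 + 350 = 5649
invoice 18: 5649 + 350 = 5999
invoice 19: 5999 + 350 = 6349
invoice 20: 6349 + 350 = 6699
invoice 21: 6699 + 350 = 7049
invoice 22: 7049 + 350 = 7399
invoice 23: 7399 + 350 = 7749
invoice 24: 7749 + 350 = 8099
invoice 25: 8099 + 350 = 8449
invoice 26: 8449 + 350 = 8799
invoice 27: 8799 + 350 = 9149
invoice 28: 9149 + 350 = 9499
invoice 29: 9499 + 350 = 9849
invoice 30: 9849 + 350 = 10199
invoice 31: 10199 + 350 = 10549
invoice 32: 10549 + 350 = 10899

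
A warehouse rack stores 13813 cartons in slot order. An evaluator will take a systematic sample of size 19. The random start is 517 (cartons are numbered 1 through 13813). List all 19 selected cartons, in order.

517, 1244, 1971, 2698, 3425, 4152, 4879, 5606, 6333, 7060, 7787, 8514, 9241, 9968, 10695, 11422, 12149, 12876, 13603

k = N/n = 13813/19 = 727
carton 1: 517
carton 2: 517 + 727 = 1244
carton 3: 1244 + 727 = 1971
carton 4: 1971 + 727 = 2698
carton 5: 2698 + 727 = 3425
carton 6: 3425 + 727 = 4152
carton 7: 4152 + 727 = 4879
carton 8: 4879 + 727 = 5606
carton 9: 5606 + 727 = 6333
carton 10: 6333 + 727 = 7060
carton 11: 7060 + 727 = 7787
carton 12: 7787 + 727 = 8514
carton 13: 8514 + 727 = 9241
carton 14: 9241 + 727 = 9968
carton 15: 9968 + 727 = 10695
carton 16: 10695 + 727 = 11422
carton 17: 11422 + 727 = 12149
carton 18: 12149 + 727 = 12876
carton 19: 12876 + 727 = 13603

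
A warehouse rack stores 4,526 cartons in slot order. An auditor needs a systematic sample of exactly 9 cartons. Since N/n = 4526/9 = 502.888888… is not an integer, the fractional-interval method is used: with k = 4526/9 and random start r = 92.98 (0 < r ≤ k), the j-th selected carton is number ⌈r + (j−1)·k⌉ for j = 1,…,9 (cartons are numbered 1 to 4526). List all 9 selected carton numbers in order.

j=1: r + 0k = 92.98 → ⌈·⌉ = 93
j=2: r + 1k = 595.868888… → ⌈·⌉ = 596
j=3: r + 2k = 1098.757777… → ⌈·⌉ = 1099
j=4: r + 3k = 1601.646666… → ⌈·⌉ = 1602
j=5: r + 4k = 2104.535555… → ⌈·⌉ = 2105
j=6: r + 5k = 2607.424444… → ⌈·⌉ = 2608
j=7: r + 6k = 3110.313333… → ⌈·⌉ = 3111
j=8: r + 7k = 3613.202222… → ⌈·⌉ = 3614
j=9: r + 8k = 4116.091111… → ⌈·⌉ = 4117

93, 596, 1099, 1602, 2105, 2608, 3111, 3614, 4117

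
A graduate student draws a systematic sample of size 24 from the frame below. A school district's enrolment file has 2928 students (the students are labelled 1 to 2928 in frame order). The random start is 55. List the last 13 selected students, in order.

k = N/n = 2928/24 = 122
12th selection = 55 + 11×122 = 1397
13th: 1397 + 122 = 1519
14th: 1519 + 122 = 1641
15th: 1641 + 122 = 1763
16th: 1763 + 122 = 1885
17th: 1885 + 122 = 2007
18th: 2007 + 122 = 2129
19th: 2129 + 122 = 2251
20th: 2251 + 122 = 2373
21st: 2373 + 122 = 2495
22nd: 2495 + 122 = 2617
23rd: 2617 + 122 = 2739
24th: 2739 + 122 = 2861

1397, 1519, 1641, 1763, 1885, 2007, 2129, 2251, 2373, 2495, 2617, 2739, 2861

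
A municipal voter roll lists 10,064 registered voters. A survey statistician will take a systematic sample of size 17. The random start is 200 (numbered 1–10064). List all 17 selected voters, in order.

k = N/n = 10064/17 = 592
voter 1: 200
voter 2: 200 + 592 = 792
voter 3: 792 + 592 = 1384
voter 4: 1384 + 592 = 1976
voter 5: 1976 + 592 = 2568
voter 6: 2568 + 592 = 3160
voter 7: 3160 + 592 = 3752
voter 8: 3752 + 592 = 4344
voter 9: 4344 + 592 = 4936
voter 10: 4936 + 592 = 5528
voter 11: 5528 + 592 = 6120
voter 12: 6120 + 592 = 6712
voter 13: 6712 + 592 = 7304
voter 14: 7304 + 592 = 7896
voter 15: 7896 + 592 = 8488
voter 16: 8488 + 592 = 9080
voter 17: 9080 + 592 = 9672

200, 792, 1384, 1976, 2568, 3160, 3752, 4344, 4936, 5528, 6120, 6712, 7304, 7896, 8488, 9080, 9672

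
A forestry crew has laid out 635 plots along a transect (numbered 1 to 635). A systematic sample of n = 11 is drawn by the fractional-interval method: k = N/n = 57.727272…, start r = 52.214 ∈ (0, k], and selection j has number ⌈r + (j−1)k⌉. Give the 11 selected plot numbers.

53, 110, 168, 226, 284, 341, 399, 457, 515, 572, 630

j=1: r + 0k = 52.214 → ⌈·⌉ = 53
j=2: r + 1k = 109.941272… → ⌈·⌉ = 110
j=3: r + 2k = 167.668545… → ⌈·⌉ = 168
j=4: r + 3k = 225.395818… → ⌈·⌉ = 226
j=5: r + 4k = 283.123090… → ⌈·⌉ = 284
j=6: r + 5k = 340.850363… → ⌈·⌉ = 341
j=7: r + 6k = 398.577636… → ⌈·⌉ = 399
j=8: r + 7k = 456.304909… → ⌈·⌉ = 457
j=9: r + 8k = 514.032181… → ⌈·⌉ = 515
j=10: r + 9k = 571.759454… → ⌈·⌉ = 572
j=11: r + 10k = 629.486727… → ⌈·⌉ = 630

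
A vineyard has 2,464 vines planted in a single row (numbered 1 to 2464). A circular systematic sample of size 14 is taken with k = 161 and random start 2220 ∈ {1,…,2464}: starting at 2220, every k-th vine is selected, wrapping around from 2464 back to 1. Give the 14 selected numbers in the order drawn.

Selection 1: 2220
Selection 2: 2220 + 161 = 2381
Selection 3: 2381 + 161 = 2542 → 2542 − 2464 = 78
Selection 4: 78 + 161 = 239
Selection 5: 239 + 161 = 400
Selection 6: 400 + 161 = 561
Selection 7: 561 + 161 = 722
Selection 8: 722 + 161 = 883
Selection 9: 883 + 161 = 1044
Selection 10: 1044 + 161 = 1205
Selection 11: 1205 + 161 = 1366
Selection 12: 1366 + 161 = 1527
Selection 13: 1527 + 161 = 1688
Selection 14: 1688 + 161 = 1849

2220, 2381, 78, 239, 400, 561, 722, 883, 1044, 1205, 1366, 1527, 1688, 1849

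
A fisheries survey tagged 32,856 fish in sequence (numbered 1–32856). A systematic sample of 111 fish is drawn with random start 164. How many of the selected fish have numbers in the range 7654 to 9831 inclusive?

7

k = 32856/111 = 296
First selection ≥ 7654: 164 + ⌈(7654−164)/296⌉·296 = 164 + 26×296 = 7860
Last selection ≤ 9831: 164 + ⌊(9831−164)/296⌋·296 = 164 + 32×296 = 9636
Count = 32 − 26 + 1 = 7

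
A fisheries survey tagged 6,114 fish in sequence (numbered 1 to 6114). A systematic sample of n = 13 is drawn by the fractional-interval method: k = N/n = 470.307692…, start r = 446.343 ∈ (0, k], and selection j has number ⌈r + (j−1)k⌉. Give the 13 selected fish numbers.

447, 917, 1387, 1858, 2328, 2798, 3269, 3739, 4209, 4680, 5150, 5620, 6091

j=1: r + 0k = 446.343 → ⌈·⌉ = 447
j=2: r + 1k = 916.650692… → ⌈·⌉ = 917
j=3: r + 2k = 1386.958384… → ⌈·⌉ = 1387
j=4: r + 3k = 1857.266076… → ⌈·⌉ = 1858
j=5: r + 4k = 2327.573769… → ⌈·⌉ = 2328
j=6: r + 5k = 2797.881461… → ⌈·⌉ = 2798
j=7: r + 6k = 3268.189153… → ⌈·⌉ = 3269
j=8: r + 7k = 3738.496846… → ⌈·⌉ = 3739
j=9: r + 8k = 4208.804538… → ⌈·⌉ = 4209
j=10: r + 9k = 4679.112230… → ⌈·⌉ = 4680
j=11: r + 10k = 5149.419923… → ⌈·⌉ = 5150
j=12: r + 11k = 5619.727615… → ⌈·⌉ = 5620
j=13: r + 12k = 6090.035307… → ⌈·⌉ = 6091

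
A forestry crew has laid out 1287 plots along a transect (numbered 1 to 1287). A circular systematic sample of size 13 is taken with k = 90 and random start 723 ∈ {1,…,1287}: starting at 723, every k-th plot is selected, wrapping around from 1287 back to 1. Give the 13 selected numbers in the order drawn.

723, 813, 903, 993, 1083, 1173, 1263, 66, 156, 246, 336, 426, 516

Selection 1: 723
Selection 2: 723 + 90 = 813
Selection 3: 813 + 90 = 903
Selection 4: 903 + 90 = 993
Selection 5: 993 + 90 = 1083
Selection 6: 1083 + 90 = 1173
Selection 7: 1173 + 90 = 1263
Selection 8: 1263 + 90 = 1353 → 1353 − 1287 = 66
Selection 9: 66 + 90 = 156
Selection 10: 156 + 90 = 246
Selection 11: 246 + 90 = 336
Selection 12: 336 + 90 = 426
Selection 13: 426 + 90 = 516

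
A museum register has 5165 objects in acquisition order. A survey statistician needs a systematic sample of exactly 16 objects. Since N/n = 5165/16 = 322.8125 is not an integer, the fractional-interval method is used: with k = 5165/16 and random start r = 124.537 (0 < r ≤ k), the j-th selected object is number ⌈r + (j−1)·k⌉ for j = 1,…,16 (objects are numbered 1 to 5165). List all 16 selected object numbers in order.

j=1: r + 0k = 124.537 → ⌈·⌉ = 125
j=2: r + 1k = 447.3495 → ⌈·⌉ = 448
j=3: r + 2k = 770.162 → ⌈·⌉ = 771
j=4: r + 3k = 1092.9745 → ⌈·⌉ = 1093
j=5: r + 4k = 1415.787 → ⌈·⌉ = 1416
j=6: r + 5k = 1738.5995 → ⌈·⌉ = 1739
j=7: r + 6k = 2061.412 → ⌈·⌉ = 2062
j=8: r + 7k = 2384.2245 → ⌈·⌉ = 2385
j=9: r + 8k = 2707.037 → ⌈·⌉ = 2708
j=10: r + 9k = 3029.8495 → ⌈·⌉ = 3030
j=11: r + 10k = 3352.662 → ⌈·⌉ = 3353
j=12: r + 11k = 3675.4745 → ⌈·⌉ = 3676
j=13: r + 12k = 3998.287 → ⌈·⌉ = 3999
j=14: r + 13k = 4321.0995 → ⌈·⌉ = 4322
j=15: r + 14k = 4643.912 → ⌈·⌉ = 4644
j=16: r + 15k = 4966.7245 → ⌈·⌉ = 4967

125, 448, 771, 1093, 1416, 1739, 2062, 2385, 2708, 3030, 3353, 3676, 3999, 4322, 4644, 4967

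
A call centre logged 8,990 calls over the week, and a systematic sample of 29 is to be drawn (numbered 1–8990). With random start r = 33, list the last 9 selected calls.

6233, 6543, 6853, 7163, 7473, 7783, 8093, 8403, 8713

k = N/n = 8990/29 = 310
21st selection = 33 + 20×310 = 6233
22nd: 6233 + 310 = 6543
23rd: 6543 + 310 = 6853
24th: 6853 + 310 = 7163
25th: 7163 + 310 = 7473
26th: 7473 + 310 = 7783
27th: 7783 + 310 = 8093
28th: 8093 + 310 = 8403
29th: 8403 + 310 = 8713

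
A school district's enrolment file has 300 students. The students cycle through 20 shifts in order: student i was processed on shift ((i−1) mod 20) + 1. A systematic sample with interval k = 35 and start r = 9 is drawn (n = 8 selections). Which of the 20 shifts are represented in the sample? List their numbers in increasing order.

4, 9, 14, 19

Consecutive selections differ by k = 35, so their shift numbers differ by 35 mod 20 = 15.
gcd(35, 20) = 5, so the sample visits 20/5 = 4 distinct residues mod 20.
Start 9 is shift 9; the shifts hit are 4, 9, 14, 19.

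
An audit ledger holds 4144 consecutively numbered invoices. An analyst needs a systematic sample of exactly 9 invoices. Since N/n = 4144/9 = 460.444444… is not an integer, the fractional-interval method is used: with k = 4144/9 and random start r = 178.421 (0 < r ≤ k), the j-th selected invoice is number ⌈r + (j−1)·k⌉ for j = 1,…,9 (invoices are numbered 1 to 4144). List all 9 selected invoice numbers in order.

j=1: r + 0k = 178.421 → ⌈·⌉ = 179
j=2: r + 1k = 638.865444… → ⌈·⌉ = 639
j=3: r + 2k = 1099.309888… → ⌈·⌉ = 1100
j=4: r + 3k = 1559.754333… → ⌈·⌉ = 1560
j=5: r + 4k = 2020.198777… → ⌈·⌉ = 2021
j=6: r + 5k = 2480.643222… → ⌈·⌉ = 2481
j=7: r + 6k = 2941.087666… → ⌈·⌉ = 2942
j=8: r + 7k = 3401.532111… → ⌈·⌉ = 3402
j=9: r + 8k = 3861.976555… → ⌈·⌉ = 3862

179, 639, 1100, 1560, 2021, 2481, 2942, 3402, 3862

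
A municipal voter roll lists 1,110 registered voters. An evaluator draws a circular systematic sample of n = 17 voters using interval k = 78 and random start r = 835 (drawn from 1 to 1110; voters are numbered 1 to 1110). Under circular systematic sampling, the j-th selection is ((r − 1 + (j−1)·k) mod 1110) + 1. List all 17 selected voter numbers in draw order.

Selection 1: 835
Selection 2: 835 + 78 = 913
Selection 3: 913 + 78 = 991
Selection 4: 991 + 78 = 1069
Selection 5: 1069 + 78 = 1147 → 1147 − 1110 = 37
Selection 6: 37 + 78 = 115
Selection 7: 115 + 78 = 193
Selection 8: 193 + 78 = 271
Selection 9: 271 + 78 = 349
Selection 10: 349 + 78 = 427
Selection 11: 427 + 78 = 505
Selection 12: 505 + 78 = 583
Selection 13: 583 + 78 = 661
Selection 14: 661 + 78 = 739
Selection 15: 739 + 78 = 817
Selection 16: 817 + 78 = 895
Selection 17: 895 + 78 = 973

835, 913, 991, 1069, 37, 115, 193, 271, 349, 427, 505, 583, 661, 739, 817, 895, 973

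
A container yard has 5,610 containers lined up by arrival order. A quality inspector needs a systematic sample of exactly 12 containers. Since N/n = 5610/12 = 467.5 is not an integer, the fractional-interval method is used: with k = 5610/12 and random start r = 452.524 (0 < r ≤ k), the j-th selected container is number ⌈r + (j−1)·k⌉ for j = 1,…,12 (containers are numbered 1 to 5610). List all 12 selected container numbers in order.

j=1: r + 0k = 452.524 → ⌈·⌉ = 453
j=2: r + 1k = 920.024 → ⌈·⌉ = 921
j=3: r + 2k = 1387.524 → ⌈·⌉ = 1388
j=4: r + 3k = 1855.024 → ⌈·⌉ = 1856
j=5: r + 4k = 2322.524 → ⌈·⌉ = 2323
j=6: r + 5k = 2790.024 → ⌈·⌉ = 2791
j=7: r + 6k = 3257.524 → ⌈·⌉ = 3258
j=8: r + 7k = 3725.024 → ⌈·⌉ = 3726
j=9: r + 8k = 4192.524 → ⌈·⌉ = 4193
j=10: r + 9k = 4660.024 → ⌈·⌉ = 4661
j=11: r + 10k = 5127.524 → ⌈·⌉ = 5128
j=12: r + 11k = 5595.024 → ⌈·⌉ = 5596

453, 921, 1388, 1856, 2323, 2791, 3258, 3726, 4193, 4661, 5128, 5596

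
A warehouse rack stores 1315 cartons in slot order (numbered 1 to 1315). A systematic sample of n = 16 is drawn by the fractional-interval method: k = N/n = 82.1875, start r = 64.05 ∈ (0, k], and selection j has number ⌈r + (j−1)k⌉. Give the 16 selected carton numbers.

j=1: r + 0k = 64.05 → ⌈·⌉ = 65
j=2: r + 1k = 146.2375 → ⌈·⌉ = 147
j=3: r + 2k = 228.425 → ⌈·⌉ = 229
j=4: r + 3k = 310.6125 → ⌈·⌉ = 311
j=5: r + 4k = 392.8 → ⌈·⌉ = 393
j=6: r + 5k = 474.9875 → ⌈·⌉ = 475
j=7: r + 6k = 557.175 → ⌈·⌉ = 558
j=8: r + 7k = 639.3625 → ⌈·⌉ = 640
j=9: r + 8k = 721.55 → ⌈·⌉ = 722
j=10: r + 9k = 803.7375 → ⌈·⌉ = 804
j=11: r + 10k = 885.925 → ⌈·⌉ = 886
j=12: r + 11k = 968.1125 → ⌈·⌉ = 969
j=13: r + 12k = 1050.3 → ⌈·⌉ = 1051
j=14: r + 13k = 1132.4875 → ⌈·⌉ = 1133
j=15: r + 14k = 1214.675 → ⌈·⌉ = 1215
j=16: r + 15k = 1296.8625 → ⌈·⌉ = 1297

65, 147, 229, 311, 393, 475, 558, 640, 722, 804, 886, 969, 1051, 1133, 1215, 1297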